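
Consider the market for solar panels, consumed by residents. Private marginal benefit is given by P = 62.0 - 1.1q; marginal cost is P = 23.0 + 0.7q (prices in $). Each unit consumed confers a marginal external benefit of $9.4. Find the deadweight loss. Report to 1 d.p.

DWL = $24.5

Market equilibrium (private): 23.0 + 0.7q = 62.0 - 1.1q → q_m = 21.6667.
Social marginal benefit = demand + MEB = 71.4 - 1.1q.
Set SMB = MC: 71.4 - 1.1q = 23.0 + 0.7q → q* = 26.8889.
Between q* and q_m the wedge SMB − MC runs linearly from 0 to MEB(q_m), so the loss is a triangle.
DWL = ½ × 5.2222 × 9.4000 = 24.5443.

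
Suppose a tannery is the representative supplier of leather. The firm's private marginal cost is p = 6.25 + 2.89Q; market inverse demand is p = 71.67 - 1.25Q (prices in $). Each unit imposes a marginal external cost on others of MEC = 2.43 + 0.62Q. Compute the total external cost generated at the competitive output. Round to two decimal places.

Market equilibrium (private): 6.25 + 2.89Q = 71.67 - 1.25Q → Q_m = 15.8019.
Total external cost = ∫₀^{Q_m} (2.43 + 0.62Q) dQ = 2.43×15.8019 + ½×0.62×15.8019² = 115.8056.

$115.81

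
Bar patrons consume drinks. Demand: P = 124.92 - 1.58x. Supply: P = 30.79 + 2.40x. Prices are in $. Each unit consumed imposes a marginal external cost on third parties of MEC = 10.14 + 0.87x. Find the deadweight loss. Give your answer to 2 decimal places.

DWL = $97.27

Market equilibrium (private): 30.79 + 2.40x = 124.92 - 1.58x → x_m = 23.6508.
Social marginal benefit = demand − MEC = 114.78 - 2.45x.
Set SMB = MC: 114.78 - 2.45x = 30.79 + 2.40x → x* = 17.3175.
The loss is the area between SMB and MC from x* to x_m; with linear curves that's a triangle of height MEC(x_m).
DWL = ½ × 6.3333 × 30.7162 = 97.2675.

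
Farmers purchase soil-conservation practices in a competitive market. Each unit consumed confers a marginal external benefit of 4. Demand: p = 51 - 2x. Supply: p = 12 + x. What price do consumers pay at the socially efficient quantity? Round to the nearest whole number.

Social marginal benefit = demand + MEB = 55 - 2x.
Set SMB = MC: 55 - 2x = 12 + x → x* = 14.3333.
Consumer price on the demand curve at x*: 51 − 2×14.3333 = 22.3334.

P = 22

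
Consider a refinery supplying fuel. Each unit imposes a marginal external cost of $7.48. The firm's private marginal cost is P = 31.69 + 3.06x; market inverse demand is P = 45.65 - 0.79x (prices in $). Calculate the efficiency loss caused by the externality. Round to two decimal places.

DWL = $7.27

Market equilibrium (private): 31.69 + 3.06x = 45.65 - 0.79x → x_m = 3.6260.
Social marginal cost = private MC + MEC = 39.17 + 3.06x.
Set SMC = demand: 39.17 + 3.06x = 45.65 - 0.79x → x* = 1.6831.
Between x* and x_m the wedge SMC − demand runs linearly from 0 to MEC(x_m), so the loss is a triangle.
DWL = ½ × 1.9429 × 7.4800 = 7.2664.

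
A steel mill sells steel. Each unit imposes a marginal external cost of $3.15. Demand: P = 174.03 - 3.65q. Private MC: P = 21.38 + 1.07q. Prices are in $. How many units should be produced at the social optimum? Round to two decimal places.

Social marginal cost = private MC + MEC = 24.53 + 1.07q.
Set SMC = demand: 24.53 + 1.07q = 174.03 - 3.65q → q* = 31.6737.

q* = 31.67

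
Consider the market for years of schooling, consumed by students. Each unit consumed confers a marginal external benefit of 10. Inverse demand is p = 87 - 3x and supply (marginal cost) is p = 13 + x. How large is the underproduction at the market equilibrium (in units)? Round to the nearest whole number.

3 units

Market equilibrium (private): 13 + x = 87 - 3x → x_m = 18.5000.
Social marginal benefit = demand + MEB = 97 - 3x.
Set SMB = MC: 97 - 3x = 13 + x → x* = 21.0000.
Gap = |18.5000 − 21.0000| = 2.5000.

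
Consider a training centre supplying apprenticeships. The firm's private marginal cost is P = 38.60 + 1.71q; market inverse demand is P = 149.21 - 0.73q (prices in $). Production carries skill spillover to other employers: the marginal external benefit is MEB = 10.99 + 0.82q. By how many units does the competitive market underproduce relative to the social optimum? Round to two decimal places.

Market equilibrium (private): 38.60 + 1.71q = 149.21 - 0.73q → q_m = 45.3320.
Social marginal cost = private MC − MEB = 27.61 + 0.89q.
Set SMC = demand: 27.61 + 0.89q = 149.21 - 0.73q → q* = 75.0617.
Gap = |45.3320 − 75.0617| = 29.7297.

29.73 units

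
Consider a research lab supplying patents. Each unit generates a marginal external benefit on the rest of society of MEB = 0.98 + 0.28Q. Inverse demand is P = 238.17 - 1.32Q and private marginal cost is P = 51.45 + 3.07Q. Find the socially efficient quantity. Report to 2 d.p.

Social marginal cost = private MC − MEB = 50.47 + 2.79Q.
Set SMC = demand: 50.47 + 2.79Q = 238.17 - 1.32Q → Q* = 45.6691.

Q* = 45.67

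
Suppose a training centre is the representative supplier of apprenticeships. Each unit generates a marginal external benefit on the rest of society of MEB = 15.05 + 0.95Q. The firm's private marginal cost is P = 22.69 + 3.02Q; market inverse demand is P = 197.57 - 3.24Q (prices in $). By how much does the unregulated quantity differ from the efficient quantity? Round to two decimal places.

7.83 units

Market equilibrium (private): 22.69 + 3.02Q = 197.57 - 3.24Q → Q_m = 27.9361.
Social marginal cost = private MC − MEB = 7.64 + 2.07Q.
Set SMC = demand: 7.64 + 2.07Q = 197.57 - 3.24Q → Q* = 35.7684.
Gap = |27.9361 − 35.7684| = 7.8323.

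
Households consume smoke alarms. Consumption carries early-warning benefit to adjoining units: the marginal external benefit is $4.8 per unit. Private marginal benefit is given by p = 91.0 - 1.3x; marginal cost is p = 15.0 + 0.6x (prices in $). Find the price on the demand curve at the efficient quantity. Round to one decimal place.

P = $35.7

Social marginal benefit = demand + MEB = 95.8 - 1.3x.
Set SMB = MC: 95.8 - 1.3x = 15.0 + 0.6x → x* = 42.5263.
Consumer price on the demand curve at x*: 91.0 − 1.3×42.5263 = 35.7158.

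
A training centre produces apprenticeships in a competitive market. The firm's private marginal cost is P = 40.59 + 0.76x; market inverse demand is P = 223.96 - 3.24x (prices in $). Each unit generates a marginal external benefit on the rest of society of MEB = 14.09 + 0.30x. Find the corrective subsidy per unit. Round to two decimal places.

subsidy = $30.10 per unit

Social marginal cost = private MC − MEB = 26.50 + 0.46x.
Set SMC = demand: 26.50 + 0.46x = 223.96 - 3.24x → x* = 53.3676.
The Pigouvian subsidy equals MEB at x*: 14.09 + 0.30×53.3676 = 30.1003.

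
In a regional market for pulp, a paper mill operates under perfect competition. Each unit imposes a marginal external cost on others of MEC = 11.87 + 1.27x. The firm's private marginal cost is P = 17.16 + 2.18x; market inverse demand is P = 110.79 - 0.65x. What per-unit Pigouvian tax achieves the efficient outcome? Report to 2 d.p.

Social marginal cost = private MC + MEC = 29.03 + 3.45x.
Set SMC = demand: 29.03 + 3.45x = 110.79 - 0.65x → x* = 19.9415.
The Pigouvian tax equals MEC at x*: 11.87 + 1.27×19.9415 = 37.1957.

tax = 37.20 per unit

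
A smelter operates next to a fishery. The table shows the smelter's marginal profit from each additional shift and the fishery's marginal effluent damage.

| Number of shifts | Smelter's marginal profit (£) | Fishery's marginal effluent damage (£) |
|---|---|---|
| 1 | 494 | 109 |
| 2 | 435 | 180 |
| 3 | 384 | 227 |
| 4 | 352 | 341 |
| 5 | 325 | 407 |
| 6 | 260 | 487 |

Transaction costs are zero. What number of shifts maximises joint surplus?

4

Bargaining reaches the level where marginal profit last exceeds marginal effluent damage.
That holds through level 4 (352 ≥ 341) but not at 5 (325 < 407).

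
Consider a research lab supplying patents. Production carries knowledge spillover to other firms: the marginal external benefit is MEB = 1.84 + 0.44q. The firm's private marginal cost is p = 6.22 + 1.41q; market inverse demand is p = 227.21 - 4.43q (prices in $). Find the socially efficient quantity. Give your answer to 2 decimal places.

q* = 41.26

Social marginal cost = private MC − MEB = 4.38 + 0.97q.
Set SMC = demand: 4.38 + 0.97q = 227.21 - 4.43q → q* = 41.2648.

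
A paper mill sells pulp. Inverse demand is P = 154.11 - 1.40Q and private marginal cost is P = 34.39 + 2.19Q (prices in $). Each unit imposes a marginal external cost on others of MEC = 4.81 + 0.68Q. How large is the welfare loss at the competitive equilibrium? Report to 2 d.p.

Market equilibrium (private): 34.39 + 2.19Q = 154.11 - 1.40Q → Q_m = 33.3482.
Social marginal cost = private MC + MEC = 39.20 + 2.87Q.
Set SMC = demand: 39.20 + 2.87Q = 154.11 - 1.40Q → Q* = 26.9110.
Height of the DWL triangle at Q_m is SMC(Q_m) − demand(Q_m) = MEC(Q_m) = 27.4868.
DWL = ½ × 6.4372 × 27.4868 = 88.4690.

DWL = $88.47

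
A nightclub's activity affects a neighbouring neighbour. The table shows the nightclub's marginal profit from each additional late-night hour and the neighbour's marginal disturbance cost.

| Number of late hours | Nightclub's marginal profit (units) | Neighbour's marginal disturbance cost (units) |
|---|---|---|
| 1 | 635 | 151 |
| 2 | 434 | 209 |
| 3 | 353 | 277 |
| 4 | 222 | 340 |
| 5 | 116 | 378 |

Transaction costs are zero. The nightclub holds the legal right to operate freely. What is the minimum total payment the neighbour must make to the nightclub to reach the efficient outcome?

338

Left alone the nightclub would choose level 5 (marginal profit stays positive).
Efficient level: k* = 3 (marginal profit ≥ marginal disturbance cost through 3).
The neighbour must at least cover the nightclub's forgone profit from cutting 5→3: 222 + 116 = 338.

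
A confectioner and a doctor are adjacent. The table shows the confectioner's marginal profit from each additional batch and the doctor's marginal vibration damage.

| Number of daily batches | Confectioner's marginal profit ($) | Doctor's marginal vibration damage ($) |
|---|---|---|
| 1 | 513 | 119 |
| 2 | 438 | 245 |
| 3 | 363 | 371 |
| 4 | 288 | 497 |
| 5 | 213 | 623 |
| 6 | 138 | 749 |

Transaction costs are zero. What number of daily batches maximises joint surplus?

2

Bargaining reaches the level where marginal profit last exceeds marginal vibration damage.
That holds through level 2 (438 ≥ 245) but not at 3 (363 < 371).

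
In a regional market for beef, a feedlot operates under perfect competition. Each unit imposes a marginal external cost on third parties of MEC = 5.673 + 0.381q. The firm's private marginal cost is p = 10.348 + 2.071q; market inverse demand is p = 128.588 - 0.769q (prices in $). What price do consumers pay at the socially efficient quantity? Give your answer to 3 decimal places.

P = $101.713

Social marginal cost = private MC + MEC = 16.021 + 2.452q.
Set SMC = demand: 16.021 + 2.452q = 128.588 - 0.769q → q* = 34.9478.
Consumer price on the demand curve at q*: 128.588 − 0.769×34.9478 = 101.7131.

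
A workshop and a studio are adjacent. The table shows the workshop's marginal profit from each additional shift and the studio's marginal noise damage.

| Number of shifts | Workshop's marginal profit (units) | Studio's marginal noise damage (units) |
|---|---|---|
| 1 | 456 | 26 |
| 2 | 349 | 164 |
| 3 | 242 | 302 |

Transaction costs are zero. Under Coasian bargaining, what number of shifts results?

Bargaining reaches the level where marginal profit last exceeds marginal noise damage.
That holds through level 2 (349 ≥ 164) but not at 3 (242 < 302).

2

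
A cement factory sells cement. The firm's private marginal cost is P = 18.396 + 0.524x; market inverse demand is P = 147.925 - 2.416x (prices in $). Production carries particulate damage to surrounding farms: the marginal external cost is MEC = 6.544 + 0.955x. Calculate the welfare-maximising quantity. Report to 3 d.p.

Social marginal cost = private MC + MEC = 24.940 + 1.479x.
Set SMC = demand: 24.940 + 1.479x = 147.925 - 2.416x → x* = 31.5751.

x* = 31.575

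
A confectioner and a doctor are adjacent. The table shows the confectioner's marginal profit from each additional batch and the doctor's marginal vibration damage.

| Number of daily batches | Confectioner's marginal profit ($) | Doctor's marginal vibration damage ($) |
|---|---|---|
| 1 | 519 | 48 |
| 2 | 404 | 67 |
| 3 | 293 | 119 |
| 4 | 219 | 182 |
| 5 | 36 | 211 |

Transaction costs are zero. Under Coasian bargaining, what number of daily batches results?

Bargaining reaches the level where marginal profit last exceeds marginal vibration damage.
That holds through level 4 (219 ≥ 182) but not at 5 (36 < 211).

4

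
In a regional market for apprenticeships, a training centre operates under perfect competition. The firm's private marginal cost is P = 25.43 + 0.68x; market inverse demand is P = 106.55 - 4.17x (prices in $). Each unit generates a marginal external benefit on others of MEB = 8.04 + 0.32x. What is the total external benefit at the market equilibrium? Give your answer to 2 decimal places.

$179.24

Market equilibrium (private): 25.43 + 0.68x = 106.55 - 4.17x → x_m = 16.7258.
Total external benefit = ∫₀^{x_m} (8.04 + 0.32x) dx = 8.04×16.7258 + ½×0.32×16.7258² = 179.2358.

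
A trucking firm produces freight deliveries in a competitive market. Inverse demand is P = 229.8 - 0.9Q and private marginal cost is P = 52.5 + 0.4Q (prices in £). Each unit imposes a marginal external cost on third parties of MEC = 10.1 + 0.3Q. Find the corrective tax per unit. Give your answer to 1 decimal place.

Social marginal cost = private MC + MEC = 62.6 + 0.7Q.
Set SMC = demand: 62.6 + 0.7Q = 229.8 - 0.9Q → Q* = 104.5000.
The Pigouvian tax equals MEC at Q*: 10.1 + 0.3×104.5000 = 41.4500.

tax = £41.5 per unit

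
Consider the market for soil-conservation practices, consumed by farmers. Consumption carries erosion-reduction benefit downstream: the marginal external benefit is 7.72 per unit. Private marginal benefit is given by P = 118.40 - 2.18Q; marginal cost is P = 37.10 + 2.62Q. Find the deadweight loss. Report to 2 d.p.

DWL = 6.21

Market equilibrium (private): 37.10 + 2.62Q = 118.40 - 2.18Q → Q_m = 16.9375.
Social marginal benefit = demand + MEB = 126.12 - 2.18Q.
Set SMB = MC: 126.12 - 2.18Q = 37.10 + 2.62Q → Q* = 18.5458.
The welfare-loss triangle has base |Q_m − Q*| and height MEB(Q_m) (the vertical gap between SMB and MC is zero at Q* and MEB at Q_m).
DWL = ½ × 1.6083 × 7.7200 = 6.2080.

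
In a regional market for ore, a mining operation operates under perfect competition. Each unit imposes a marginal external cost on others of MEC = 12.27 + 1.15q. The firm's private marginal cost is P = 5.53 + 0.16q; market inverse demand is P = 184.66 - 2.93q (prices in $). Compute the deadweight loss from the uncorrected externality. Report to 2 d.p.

DWL = $734.78

Market equilibrium (private): 5.53 + 0.16q = 184.66 - 2.93q → q_m = 57.9709.
Social marginal cost = private MC + MEC = 17.80 + 1.31q.
Set SMC = demand: 17.80 + 1.31q = 184.66 - 2.93q → q* = 39.3538.
The welfare-loss triangle has base |q_m − q*| and height MEC(q_m) (the vertical gap between SMC and demand is zero at q* and MEC at q_m).
DWL = ½ × 18.6171 × 78.9365 = 734.7844.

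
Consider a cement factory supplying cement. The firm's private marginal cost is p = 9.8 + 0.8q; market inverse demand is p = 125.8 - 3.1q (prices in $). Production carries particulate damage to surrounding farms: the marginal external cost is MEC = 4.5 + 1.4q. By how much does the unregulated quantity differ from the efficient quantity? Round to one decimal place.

Market equilibrium (private): 9.8 + 0.8q = 125.8 - 3.1q → q_m = 29.7436.
Social marginal cost = private MC + MEC = 14.3 + 2.2q.
Set SMC = demand: 14.3 + 2.2q = 125.8 - 3.1q → q* = 21.0377.
Gap = |29.7436 − 21.0377| = 8.7059.

8.7 units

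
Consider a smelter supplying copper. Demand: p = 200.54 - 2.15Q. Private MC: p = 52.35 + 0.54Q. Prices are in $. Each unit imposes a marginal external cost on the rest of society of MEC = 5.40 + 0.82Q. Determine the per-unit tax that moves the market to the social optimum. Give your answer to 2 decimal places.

Social marginal cost = private MC + MEC = 57.75 + 1.36Q.
Set SMC = demand: 57.75 + 1.36Q = 200.54 - 2.15Q → Q* = 40.6809.
The Pigouvian tax equals MEC at Q*: 5.40 + 0.82×40.6809 = 38.7583.

tax = $38.76 per unit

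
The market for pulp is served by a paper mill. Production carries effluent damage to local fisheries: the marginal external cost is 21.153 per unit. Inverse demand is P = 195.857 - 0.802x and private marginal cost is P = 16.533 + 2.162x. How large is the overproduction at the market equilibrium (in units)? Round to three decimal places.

7.137 units

Market equilibrium (private): 16.533 + 2.162x = 195.857 - 0.802x → x_m = 60.5007.
Social marginal cost = private MC + MEC = 37.686 + 2.162x.
Set SMC = demand: 37.686 + 2.162x = 195.857 - 0.802x → x* = 53.3640.
Gap = |60.5007 − 53.3640| = 7.1367.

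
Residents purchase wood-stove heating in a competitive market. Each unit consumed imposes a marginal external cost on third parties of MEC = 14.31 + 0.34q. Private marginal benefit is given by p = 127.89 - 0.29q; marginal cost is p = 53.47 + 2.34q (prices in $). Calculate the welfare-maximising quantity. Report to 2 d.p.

Social marginal benefit = demand − MEC = 113.58 - 0.63q.
Set SMB = MC: 113.58 - 0.63q = 53.47 + 2.34q → q* = 20.2391.

q* = 20.24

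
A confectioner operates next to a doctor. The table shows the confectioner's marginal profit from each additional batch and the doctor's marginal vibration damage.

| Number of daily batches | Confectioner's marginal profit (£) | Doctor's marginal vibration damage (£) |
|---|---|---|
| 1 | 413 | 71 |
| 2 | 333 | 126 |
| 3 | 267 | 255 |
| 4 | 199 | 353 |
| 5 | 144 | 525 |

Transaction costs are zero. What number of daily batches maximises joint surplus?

3

Bargaining reaches the level where marginal profit last exceeds marginal vibration damage.
That holds through level 3 (267 ≥ 255) but not at 4 (199 < 353).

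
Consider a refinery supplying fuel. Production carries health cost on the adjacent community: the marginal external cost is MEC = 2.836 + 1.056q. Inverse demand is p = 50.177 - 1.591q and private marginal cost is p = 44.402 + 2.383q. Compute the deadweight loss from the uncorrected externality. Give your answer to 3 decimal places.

DWL = 1.899

Market equilibrium (private): 44.402 + 2.383q = 50.177 - 1.591q → q_m = 1.4532.
Social marginal cost = private MC + MEC = 47.238 + 3.439q.
Set SMC = demand: 47.238 + 3.439q = 50.177 - 1.591q → q* = 0.5843.
Between q* and q_m the wedge SMC − demand runs linearly from 0 to MEC(q_m), so the loss is a triangle.
DWL = ½ × 0.8689 × 4.3706 = 1.8988.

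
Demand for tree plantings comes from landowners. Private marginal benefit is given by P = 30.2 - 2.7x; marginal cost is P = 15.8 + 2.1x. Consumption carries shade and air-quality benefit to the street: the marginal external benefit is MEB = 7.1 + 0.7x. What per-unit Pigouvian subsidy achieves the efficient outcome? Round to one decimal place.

subsidy = 10.8 per unit

Social marginal benefit = demand + MEB = 37.3 - 2.0x.
Set SMB = MC: 37.3 - 2.0x = 15.8 + 2.1x → x* = 5.2439.
The Pigouvian subsidy equals MEB at x*: 7.1 + 0.7×5.2439 = 10.7707.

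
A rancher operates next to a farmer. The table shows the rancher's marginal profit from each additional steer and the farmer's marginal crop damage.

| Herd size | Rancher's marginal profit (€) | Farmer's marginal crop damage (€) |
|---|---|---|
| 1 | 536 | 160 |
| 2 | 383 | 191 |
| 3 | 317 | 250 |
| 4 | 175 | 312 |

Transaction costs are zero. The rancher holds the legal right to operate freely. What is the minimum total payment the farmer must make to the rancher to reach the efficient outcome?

Left alone the rancher would choose level 4 (marginal profit stays positive).
Efficient level: k* = 3 (marginal profit ≥ marginal crop damage through 3).
The farmer must at least cover the rancher's forgone profit from cutting 4→3: 175 = 175.

€175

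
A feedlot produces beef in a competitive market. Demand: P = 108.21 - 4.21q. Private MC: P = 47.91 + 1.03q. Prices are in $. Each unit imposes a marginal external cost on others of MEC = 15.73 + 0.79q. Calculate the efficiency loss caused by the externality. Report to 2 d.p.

Market equilibrium (private): 47.91 + 1.03q = 108.21 - 4.21q → q_m = 11.5076.
Social marginal cost = private MC + MEC = 63.64 + 1.82q.
Set SMC = demand: 63.64 + 1.82q = 108.21 - 4.21q → q* = 7.3914.
The loss is the area between SMC and demand from q* to q_m; with linear curves that's a triangle of height MEC(q_m).
DWL = ½ × 4.1162 × 24.8210 = 51.0841.

DWL = $51.08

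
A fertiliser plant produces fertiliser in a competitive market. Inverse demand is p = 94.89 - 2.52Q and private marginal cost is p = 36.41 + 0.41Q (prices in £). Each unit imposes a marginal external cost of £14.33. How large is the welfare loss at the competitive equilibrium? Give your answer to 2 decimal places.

Market equilibrium (private): 36.41 + 0.41Q = 94.89 - 2.52Q → Q_m = 19.9590.
Social marginal cost = private MC + MEC = 50.74 + 0.41Q.
Set SMC = demand: 50.74 + 0.41Q = 94.89 - 2.52Q → Q* = 15.0683.
The loss is the area between SMC and demand from Q* to Q_m; with linear curves that's a triangle of height MEC(Q_m).
DWL = ½ × 4.8907 × 14.3300 = 35.0419.

DWL = £35.04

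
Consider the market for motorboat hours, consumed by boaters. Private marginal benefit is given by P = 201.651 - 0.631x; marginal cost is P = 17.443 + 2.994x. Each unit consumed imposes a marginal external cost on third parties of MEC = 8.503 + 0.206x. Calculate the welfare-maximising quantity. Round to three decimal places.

x* = 45.864

Social marginal benefit = demand − MEC = 193.148 - 0.837x.
Set SMB = MC: 193.148 - 0.837x = 17.443 + 2.994x → x* = 45.8640.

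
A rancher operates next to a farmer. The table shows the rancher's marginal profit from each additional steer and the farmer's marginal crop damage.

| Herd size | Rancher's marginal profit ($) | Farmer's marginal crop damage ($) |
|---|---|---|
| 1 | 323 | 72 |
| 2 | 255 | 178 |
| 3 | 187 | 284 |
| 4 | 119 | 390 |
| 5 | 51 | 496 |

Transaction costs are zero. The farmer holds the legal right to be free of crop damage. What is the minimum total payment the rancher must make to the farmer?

$250

Efficient level: marginal profit ≥ marginal crop damage through level 2, so k* = 2.
With the farmer holding the right, the rancher must at least compensate total damage at k*: 72 + 178 = 250.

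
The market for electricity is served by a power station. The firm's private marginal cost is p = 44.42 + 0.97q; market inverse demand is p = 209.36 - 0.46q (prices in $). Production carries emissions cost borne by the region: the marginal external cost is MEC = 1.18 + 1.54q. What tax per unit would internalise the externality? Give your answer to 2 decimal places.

Social marginal cost = private MC + MEC = 45.60 + 2.51q.
Set SMC = demand: 45.60 + 2.51q = 209.36 - 0.46q → q* = 55.1380.
The Pigouvian tax equals MEC at q*: 1.18 + 1.54×55.1380 = 86.0925.

tax = $86.09 per unit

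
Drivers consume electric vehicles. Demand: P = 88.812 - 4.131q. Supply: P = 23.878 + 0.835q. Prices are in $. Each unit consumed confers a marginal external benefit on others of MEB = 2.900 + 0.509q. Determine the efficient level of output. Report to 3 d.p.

Social marginal benefit = demand + MEB = 91.712 - 3.622q.
Set SMB = MC: 91.712 - 3.622q = 23.878 + 0.835q → q* = 15.2197.

q* = 15.220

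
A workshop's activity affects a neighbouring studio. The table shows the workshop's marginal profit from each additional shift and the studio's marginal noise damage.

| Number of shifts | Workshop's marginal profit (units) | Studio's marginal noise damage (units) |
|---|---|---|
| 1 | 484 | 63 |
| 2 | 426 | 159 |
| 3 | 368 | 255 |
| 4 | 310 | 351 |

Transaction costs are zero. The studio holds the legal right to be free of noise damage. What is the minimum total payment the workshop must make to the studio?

Efficient level: marginal profit ≥ marginal noise damage through level 3, so k* = 3.
With the studio holding the right, the workshop must at least compensate total damage at k*: 63 + 159 + 255 = 477.

477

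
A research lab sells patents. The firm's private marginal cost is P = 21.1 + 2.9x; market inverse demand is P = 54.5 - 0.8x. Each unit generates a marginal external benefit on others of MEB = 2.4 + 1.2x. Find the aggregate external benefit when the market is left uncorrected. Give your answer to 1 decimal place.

Market equilibrium (private): 21.1 + 2.9x = 54.5 - 0.8x → x_m = 9.0270.
Total external benefit = ∫₀^{x_m} (2.4 + 1.2x) dx = 2.4×9.0270 + ½×1.2×9.0270² = 70.5568.

70.6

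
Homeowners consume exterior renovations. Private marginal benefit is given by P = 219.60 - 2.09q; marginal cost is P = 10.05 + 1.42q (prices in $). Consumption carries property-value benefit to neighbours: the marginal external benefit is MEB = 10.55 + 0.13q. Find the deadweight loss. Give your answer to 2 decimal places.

DWL = $49.60

Market equilibrium (private): 10.05 + 1.42q = 219.60 - 2.09q → q_m = 59.7009.
Social marginal benefit = demand + MEB = 230.15 - 1.96q.
Set SMB = MC: 230.15 - 1.96q = 10.05 + 1.42q → q* = 65.1183.
Between q* and q_m the wedge SMB − MC runs linearly from 0 to MEB(q_m), so the loss is a triangle.
DWL = ½ × 5.4174 × 18.3111 = 49.5993.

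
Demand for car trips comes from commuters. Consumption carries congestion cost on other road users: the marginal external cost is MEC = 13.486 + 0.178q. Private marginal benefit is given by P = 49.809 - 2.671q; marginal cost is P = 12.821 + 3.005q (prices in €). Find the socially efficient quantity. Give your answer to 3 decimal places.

q* = 4.015

Social marginal benefit = demand − MEC = 36.323 - 2.849q.
Set SMB = MC: 36.323 - 2.849q = 12.821 + 3.005q → q* = 4.0147.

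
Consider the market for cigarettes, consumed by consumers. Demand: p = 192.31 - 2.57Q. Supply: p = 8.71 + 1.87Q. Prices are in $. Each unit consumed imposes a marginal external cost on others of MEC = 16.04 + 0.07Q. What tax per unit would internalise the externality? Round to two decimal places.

tax = $18.64 per unit

Social marginal benefit = demand − MEC = 176.27 - 2.64Q.
Set SMB = MC: 176.27 - 2.64Q = 8.71 + 1.87Q → Q* = 37.1530.
The Pigouvian tax equals MEC at Q*: 16.04 + 0.07×37.1530 = 18.6407.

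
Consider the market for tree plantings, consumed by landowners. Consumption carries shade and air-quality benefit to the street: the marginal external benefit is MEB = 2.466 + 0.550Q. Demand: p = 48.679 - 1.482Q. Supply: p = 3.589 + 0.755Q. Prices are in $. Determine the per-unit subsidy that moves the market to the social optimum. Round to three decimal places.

Social marginal benefit = demand + MEB = 51.145 - 0.932Q.
Set SMB = MC: 51.145 - 0.932Q = 3.589 + 0.755Q → Q* = 28.1897.
The Pigouvian subsidy equals MEB at Q*: 2.466 + 0.550×28.1897 = 17.9703.

subsidy = $17.970 per unit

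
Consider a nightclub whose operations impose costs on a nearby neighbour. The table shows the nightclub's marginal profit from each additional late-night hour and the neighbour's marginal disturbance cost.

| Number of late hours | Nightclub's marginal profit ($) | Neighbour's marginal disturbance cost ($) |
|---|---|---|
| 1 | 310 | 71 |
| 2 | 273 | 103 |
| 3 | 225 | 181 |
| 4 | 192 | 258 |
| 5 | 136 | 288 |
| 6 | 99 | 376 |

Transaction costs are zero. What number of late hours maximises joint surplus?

3

Bargaining reaches the level where marginal profit last exceeds marginal disturbance cost.
That holds through level 3 (225 ≥ 181) but not at 4 (192 < 258).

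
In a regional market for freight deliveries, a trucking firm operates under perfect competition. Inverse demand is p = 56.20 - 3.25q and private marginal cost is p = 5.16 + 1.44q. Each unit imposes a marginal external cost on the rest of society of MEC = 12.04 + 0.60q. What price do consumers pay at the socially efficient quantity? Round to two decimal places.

Social marginal cost = private MC + MEC = 17.20 + 2.04q.
Set SMC = demand: 17.20 + 2.04q = 56.20 - 3.25q → q* = 7.3724.
Consumer price on the demand curve at q*: 56.20 − 3.25×7.3724 = 32.2397.

P = 32.24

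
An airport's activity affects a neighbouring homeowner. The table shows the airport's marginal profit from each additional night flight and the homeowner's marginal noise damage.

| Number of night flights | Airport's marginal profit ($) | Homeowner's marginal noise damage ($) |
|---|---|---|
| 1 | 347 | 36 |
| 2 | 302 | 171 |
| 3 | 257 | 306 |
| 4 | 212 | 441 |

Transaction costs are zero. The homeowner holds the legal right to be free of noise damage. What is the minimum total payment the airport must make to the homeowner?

$207

Efficient level: marginal profit ≥ marginal noise damage through level 2, so k* = 2.
With the homeowner holding the right, the airport must at least compensate total damage at k*: 36 + 171 = 207.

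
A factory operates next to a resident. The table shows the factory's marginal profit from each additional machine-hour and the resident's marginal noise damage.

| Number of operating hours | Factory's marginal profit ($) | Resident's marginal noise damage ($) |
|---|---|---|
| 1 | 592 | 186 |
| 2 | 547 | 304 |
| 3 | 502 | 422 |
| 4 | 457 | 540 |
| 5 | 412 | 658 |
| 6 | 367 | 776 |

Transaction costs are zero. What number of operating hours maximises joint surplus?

3

Bargaining reaches the level where marginal profit last exceeds marginal noise damage.
That holds through level 3 (502 ≥ 422) but not at 4 (457 < 540).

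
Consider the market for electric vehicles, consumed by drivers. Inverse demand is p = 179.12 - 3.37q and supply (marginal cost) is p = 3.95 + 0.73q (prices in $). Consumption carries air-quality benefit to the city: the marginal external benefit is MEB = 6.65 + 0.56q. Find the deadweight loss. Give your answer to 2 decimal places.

DWL = $132.04

Market equilibrium (private): 3.95 + 0.73q = 179.12 - 3.37q → q_m = 42.7244.
Social marginal benefit = demand + MEB = 185.77 - 2.81q.
Set SMB = MC: 185.77 - 2.81q = 3.95 + 0.73q → q* = 51.3616.
The loss is the area between SMB and MC from q* to q_m; with linear curves that's a triangle of height MEB(q_m).
DWL = ½ × 8.6372 × 30.5757 = 132.0442.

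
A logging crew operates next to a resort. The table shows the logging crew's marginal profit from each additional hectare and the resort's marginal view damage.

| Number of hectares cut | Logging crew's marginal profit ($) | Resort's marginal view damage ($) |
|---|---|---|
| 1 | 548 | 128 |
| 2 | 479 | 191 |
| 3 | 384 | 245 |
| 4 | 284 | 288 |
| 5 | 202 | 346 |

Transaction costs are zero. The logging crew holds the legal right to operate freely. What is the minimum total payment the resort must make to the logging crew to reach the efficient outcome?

Left alone the logging crew would choose level 5 (marginal profit stays positive).
Efficient level: k* = 3 (marginal profit ≥ marginal view damage through 3).
The resort must at least cover the logging crew's forgone profit from cutting 5→3: 284 + 202 = 486.

$486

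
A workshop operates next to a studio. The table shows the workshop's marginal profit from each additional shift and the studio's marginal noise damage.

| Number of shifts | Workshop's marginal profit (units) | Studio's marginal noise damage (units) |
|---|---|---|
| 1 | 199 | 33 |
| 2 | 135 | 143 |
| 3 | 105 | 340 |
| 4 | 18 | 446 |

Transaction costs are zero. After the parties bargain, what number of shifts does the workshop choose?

Bargaining reaches the level where marginal profit last exceeds marginal noise damage.
That holds through level 1 (199 ≥ 33) but not at 2 (135 < 143).

1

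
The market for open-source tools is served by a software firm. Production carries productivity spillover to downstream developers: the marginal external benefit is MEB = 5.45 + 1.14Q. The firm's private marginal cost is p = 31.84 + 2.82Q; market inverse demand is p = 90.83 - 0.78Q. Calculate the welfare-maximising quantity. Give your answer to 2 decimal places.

Q* = 26.20

Social marginal cost = private MC − MEB = 26.39 + 1.68Q.
Set SMC = demand: 26.39 + 1.68Q = 90.83 - 0.78Q → Q* = 26.1951.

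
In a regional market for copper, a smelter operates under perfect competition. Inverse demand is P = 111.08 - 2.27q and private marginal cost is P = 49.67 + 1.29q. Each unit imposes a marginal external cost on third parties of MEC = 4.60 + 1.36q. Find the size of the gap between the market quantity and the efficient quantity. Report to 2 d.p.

Market equilibrium (private): 49.67 + 1.29q = 111.08 - 2.27q → q_m = 17.2500.
Social marginal cost = private MC + MEC = 54.27 + 2.65q.
Set SMC = demand: 54.27 + 2.65q = 111.08 - 2.27q → q* = 11.5467.
Gap = |17.2500 − 11.5467| = 5.7033.

5.70 units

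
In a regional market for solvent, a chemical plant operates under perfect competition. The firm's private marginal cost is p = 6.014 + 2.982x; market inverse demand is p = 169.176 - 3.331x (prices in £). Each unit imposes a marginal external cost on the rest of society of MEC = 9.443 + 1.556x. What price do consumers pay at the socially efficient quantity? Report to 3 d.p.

P = £104.106

Social marginal cost = private MC + MEC = 15.457 + 4.538x.
Set SMC = demand: 15.457 + 4.538x = 169.176 - 3.331x → x* = 19.5348.
Consumer price on the demand curve at x*: 169.176 − 3.331×19.5348 = 104.1056.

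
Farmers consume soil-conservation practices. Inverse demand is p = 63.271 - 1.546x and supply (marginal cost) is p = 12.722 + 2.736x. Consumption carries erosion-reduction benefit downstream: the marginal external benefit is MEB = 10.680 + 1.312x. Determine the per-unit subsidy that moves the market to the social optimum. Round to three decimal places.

Social marginal benefit = demand + MEB = 73.951 - 0.234x.
Set SMB = MC: 73.951 - 0.234x = 12.722 + 2.736x → x* = 20.6158.
The Pigouvian subsidy equals MEB at x*: 10.680 + 1.312×20.6158 = 37.7279.

subsidy = 37.728 per unit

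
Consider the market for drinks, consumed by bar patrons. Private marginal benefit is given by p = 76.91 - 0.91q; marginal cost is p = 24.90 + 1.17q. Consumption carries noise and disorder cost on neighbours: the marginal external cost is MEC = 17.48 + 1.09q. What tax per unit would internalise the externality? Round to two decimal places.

tax = 29.35 per unit

Social marginal benefit = demand − MEC = 59.43 - 2.00q.
Set SMB = MC: 59.43 - 2.00q = 24.90 + 1.17q → q* = 10.8927.
The Pigouvian tax equals MEC at q*: 17.48 + 1.09×10.8927 = 29.3530.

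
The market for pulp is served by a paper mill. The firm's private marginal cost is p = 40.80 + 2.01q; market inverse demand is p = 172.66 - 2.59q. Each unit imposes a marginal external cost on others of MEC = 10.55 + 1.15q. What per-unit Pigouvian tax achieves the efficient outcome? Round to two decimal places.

Social marginal cost = private MC + MEC = 51.35 + 3.16q.
Set SMC = demand: 51.35 + 3.16q = 172.66 - 2.59q → q* = 21.0974.
The Pigouvian tax equals MEC at q*: 10.55 + 1.15×21.0974 = 34.8120.

tax = 34.81 per unit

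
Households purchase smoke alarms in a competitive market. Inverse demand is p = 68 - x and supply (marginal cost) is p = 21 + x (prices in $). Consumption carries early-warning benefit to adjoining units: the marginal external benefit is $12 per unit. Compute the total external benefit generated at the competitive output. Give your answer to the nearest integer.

Market equilibrium (private): 21 + x = 68 - x → x_m = 23.5000.
Total external benefit = MEB × x_m = 12 × 23.5000 = 282.0000.

$282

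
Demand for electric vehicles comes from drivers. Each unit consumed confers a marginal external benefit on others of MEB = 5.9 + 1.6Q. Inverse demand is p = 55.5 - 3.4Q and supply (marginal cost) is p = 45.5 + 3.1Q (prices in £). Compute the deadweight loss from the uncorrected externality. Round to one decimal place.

DWL = £7.1

Market equilibrium (private): 45.5 + 3.1Q = 55.5 - 3.4Q → Q_m = 1.5385.
Social marginal benefit = demand + MEB = 61.4 - 1.8Q.
Set SMB = MC: 61.4 - 1.8Q = 45.5 + 3.1Q → Q* = 3.2449.
Height of the DWL triangle at Q_m is SMB(Q_m) − MC(Q_m) = MEB(Q_m) = 8.3615.
DWL = ½ × 1.7064 × 8.3615 = 7.1340.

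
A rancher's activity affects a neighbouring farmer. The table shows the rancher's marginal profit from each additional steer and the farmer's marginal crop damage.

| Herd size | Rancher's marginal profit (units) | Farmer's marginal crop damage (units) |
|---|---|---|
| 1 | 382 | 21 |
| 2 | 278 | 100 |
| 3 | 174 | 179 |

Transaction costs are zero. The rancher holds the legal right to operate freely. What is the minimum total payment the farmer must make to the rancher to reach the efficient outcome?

Left alone the rancher would choose level 3 (marginal profit stays positive).
Efficient level: k* = 2 (marginal profit ≥ marginal crop damage through 2).
The farmer must at least cover the rancher's forgone profit from cutting 3→2: 174 = 174.

174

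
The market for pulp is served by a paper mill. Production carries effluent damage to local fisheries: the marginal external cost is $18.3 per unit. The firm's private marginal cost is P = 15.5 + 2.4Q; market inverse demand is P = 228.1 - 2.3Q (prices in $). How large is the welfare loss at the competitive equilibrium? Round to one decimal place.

DWL = $35.6

Market equilibrium (private): 15.5 + 2.4Q = 228.1 - 2.3Q → Q_m = 45.2340.
Social marginal cost = private MC + MEC = 33.8 + 2.4Q.
Set SMC = demand: 33.8 + 2.4Q = 228.1 - 2.3Q → Q* = 41.3404.
Height of the DWL triangle at Q_m is SMC(Q_m) − demand(Q_m) = MEC(Q_m) = 18.3000.
DWL = ½ × 3.8936 × 18.3000 = 35.6264.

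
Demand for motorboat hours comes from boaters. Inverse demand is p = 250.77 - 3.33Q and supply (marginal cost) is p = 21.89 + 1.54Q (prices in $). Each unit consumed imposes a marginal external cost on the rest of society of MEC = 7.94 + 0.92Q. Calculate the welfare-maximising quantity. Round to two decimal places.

Q* = 38.16

Social marginal benefit = demand − MEC = 242.83 - 4.25Q.
Set SMB = MC: 242.83 - 4.25Q = 21.89 + 1.54Q → Q* = 38.1589.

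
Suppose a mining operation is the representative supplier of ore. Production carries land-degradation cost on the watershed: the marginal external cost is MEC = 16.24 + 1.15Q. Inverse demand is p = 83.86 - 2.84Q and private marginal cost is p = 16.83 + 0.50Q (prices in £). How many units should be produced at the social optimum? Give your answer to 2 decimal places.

Social marginal cost = private MC + MEC = 33.07 + 1.65Q.
Set SMC = demand: 33.07 + 1.65Q = 83.86 - 2.84Q → Q* = 11.3118.

Q* = 11.31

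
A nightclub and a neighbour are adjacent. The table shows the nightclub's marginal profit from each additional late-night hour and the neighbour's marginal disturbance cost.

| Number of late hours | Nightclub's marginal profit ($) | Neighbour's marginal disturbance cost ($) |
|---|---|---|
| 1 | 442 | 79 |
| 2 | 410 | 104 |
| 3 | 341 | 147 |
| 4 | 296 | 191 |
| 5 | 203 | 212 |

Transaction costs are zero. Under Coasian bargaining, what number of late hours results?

4

Bargaining reaches the level where marginal profit last exceeds marginal disturbance cost.
That holds through level 4 (296 ≥ 191) but not at 5 (203 < 212).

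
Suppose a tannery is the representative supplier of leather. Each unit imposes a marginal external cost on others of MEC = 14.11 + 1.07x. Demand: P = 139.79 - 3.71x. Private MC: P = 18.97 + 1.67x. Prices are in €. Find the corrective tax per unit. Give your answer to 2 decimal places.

tax = €31.81 per unit

Social marginal cost = private MC + MEC = 33.08 + 2.74x.
Set SMC = demand: 33.08 + 2.74x = 139.79 - 3.71x → x* = 16.5442.
The Pigouvian tax equals MEC at x*: 14.11 + 1.07×16.5442 = 31.8123.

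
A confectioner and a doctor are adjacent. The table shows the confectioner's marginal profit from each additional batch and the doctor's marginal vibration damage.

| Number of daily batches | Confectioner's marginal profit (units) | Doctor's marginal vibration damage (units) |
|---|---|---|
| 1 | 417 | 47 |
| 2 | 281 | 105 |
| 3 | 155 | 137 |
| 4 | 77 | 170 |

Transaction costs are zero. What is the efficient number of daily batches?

3

Bargaining reaches the level where marginal profit last exceeds marginal vibration damage.
That holds through level 3 (155 ≥ 137) but not at 4 (77 < 170).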